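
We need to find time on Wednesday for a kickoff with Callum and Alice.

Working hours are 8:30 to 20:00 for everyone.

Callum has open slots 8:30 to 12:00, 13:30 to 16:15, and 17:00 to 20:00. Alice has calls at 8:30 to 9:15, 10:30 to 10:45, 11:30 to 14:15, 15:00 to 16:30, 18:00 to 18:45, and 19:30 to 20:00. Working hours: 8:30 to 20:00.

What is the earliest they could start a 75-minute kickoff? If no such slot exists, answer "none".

Alice free within 08:30–20:00: 09:15–10:30, 10:45–11:30, 14:15–15:00, 16:30–18:00, 18:45–19:30.
Callum ∩ Alice: 09:15–10:30, 10:45–11:30, 14:15–15:00, 17:00–18:00, 18:45–19:30.
Windows ≥ 75 min: 09:15–10:30.
Earliest such window starts at 09:15.

09:15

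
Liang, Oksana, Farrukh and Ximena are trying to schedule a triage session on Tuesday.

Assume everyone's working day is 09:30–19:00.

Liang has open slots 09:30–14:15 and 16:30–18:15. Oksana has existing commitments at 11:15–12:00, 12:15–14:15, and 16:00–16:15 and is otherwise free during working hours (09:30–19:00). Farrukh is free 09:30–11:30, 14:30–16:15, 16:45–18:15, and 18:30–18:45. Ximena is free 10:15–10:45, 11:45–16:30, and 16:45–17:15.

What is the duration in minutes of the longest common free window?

Oksana free within 09:30–19:00: 09:30–11:15, 12:00–12:15, 14:15–16:00, 16:15–19:00.
Liang ∩ Oksana: 09:30–11:15, 12:00–12:15, 16:30–18:15.
Liang ∩ Oksana ∩ Farrukh: 09:30–11:15, 16:45–18:15.
Liang ∩ Oksana ∩ Farrukh ∩ Ximena: 10:15–10:45, 16:45–17:15.
Common window lengths: 30, 30 min; longest is 30.

30 minutes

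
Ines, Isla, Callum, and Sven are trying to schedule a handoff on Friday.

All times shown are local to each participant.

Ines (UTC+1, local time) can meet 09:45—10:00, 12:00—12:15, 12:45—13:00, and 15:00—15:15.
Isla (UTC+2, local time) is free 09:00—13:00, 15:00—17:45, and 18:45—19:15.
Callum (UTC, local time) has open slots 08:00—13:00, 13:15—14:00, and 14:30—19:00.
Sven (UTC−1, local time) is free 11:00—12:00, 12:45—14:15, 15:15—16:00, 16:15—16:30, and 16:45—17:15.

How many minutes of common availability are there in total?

0 minutes

Ines → UTC: 08:45–09:00, 11:00–11:15, 11:45–12:00, 14:00–14:15.
Isla → UTC: 07:00–11:00, 13:00–15:45, 16:45–17:15.
Callum → UTC: 08:00–13:00, 13:15–14:00, 14:30–19:00.
Sven → UTC: 12:00–13:00, 13:45–15:15, 16:15–17:00, 17:15–17:30, 17:45–18:15.
Ines ∩ Isla: 08:45–09:00, 14:00–14:15.
Ines ∩ Isla ∩ Callum: 08:45–09:00.
Ines ∩ Isla ∩ Callum ∩ Sven: (none).
Total common minutes: 0.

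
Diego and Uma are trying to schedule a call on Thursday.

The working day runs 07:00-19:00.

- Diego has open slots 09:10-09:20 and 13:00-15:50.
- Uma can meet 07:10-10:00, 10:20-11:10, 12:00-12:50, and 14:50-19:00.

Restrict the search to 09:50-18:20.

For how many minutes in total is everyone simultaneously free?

Diego ∩ Uma: 09:10–09:20, 14:50–15:50.
Restricted to 09:50–18:20: 14:50–15:50.
Total common minutes: 60.

60 minutes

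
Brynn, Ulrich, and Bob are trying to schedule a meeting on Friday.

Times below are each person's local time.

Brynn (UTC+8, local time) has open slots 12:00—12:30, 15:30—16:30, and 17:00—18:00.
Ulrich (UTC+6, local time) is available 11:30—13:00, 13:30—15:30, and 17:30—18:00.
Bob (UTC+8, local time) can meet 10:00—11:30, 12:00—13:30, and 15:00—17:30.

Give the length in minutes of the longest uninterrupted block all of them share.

Brynn → UTC: 04:00–04:30, 07:30–08:30, 09:00–10:00.
Ulrich → UTC: 05:30–07:00, 07:30–09:30, 11:30–12:00.
Bob → UTC: 02:00–03:30, 04:00–05:30, 07:00–09:30.
Brynn ∩ Ulrich: 07:30–08:30, 09:00–09:30.
Brynn ∩ Ulrich ∩ Bob: 07:30–08:30, 09:00–09:30.
Common window lengths: 60, 30 min; longest is 60.

60 minutes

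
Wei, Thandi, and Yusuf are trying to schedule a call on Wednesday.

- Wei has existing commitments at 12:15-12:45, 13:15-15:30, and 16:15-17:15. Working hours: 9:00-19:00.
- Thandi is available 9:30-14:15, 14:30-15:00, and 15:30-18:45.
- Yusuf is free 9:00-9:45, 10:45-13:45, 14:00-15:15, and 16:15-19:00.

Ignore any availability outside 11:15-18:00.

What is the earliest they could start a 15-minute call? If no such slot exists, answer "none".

11:15

Wei free within 09:00–19:00: 09:00–12:15, 12:45–13:15, 15:30–16:15, 17:15–19:00.
Wei ∩ Thandi: 09:30–12:15, 12:45–13:15, 15:30–16:15, 17:15–18:45.
Wei ∩ Thandi ∩ Yusuf: 09:30–09:45, 10:45–12:15, 12:45–13:15, 17:15–18:45.
Restricted to 11:15–18:00: 11:15–12:15, 12:45–13:15, 17:15–18:00.
Windows ≥ 15 min: 11:15–12:15, 12:45–13:15, 17:15–18:00.
Earliest such window starts at 11:15.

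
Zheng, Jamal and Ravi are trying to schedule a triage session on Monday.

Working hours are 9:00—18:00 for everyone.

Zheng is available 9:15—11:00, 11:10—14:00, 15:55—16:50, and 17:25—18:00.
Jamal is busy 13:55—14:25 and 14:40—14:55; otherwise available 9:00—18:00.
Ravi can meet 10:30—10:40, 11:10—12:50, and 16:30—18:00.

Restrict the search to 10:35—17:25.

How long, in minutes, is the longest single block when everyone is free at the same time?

100 minutes

Jamal free within 09:00–18:00: 09:00–13:55, 14:25–14:40, 14:55–18:00.
Zheng ∩ Jamal: 09:15–11:00, 11:10–13:55, 15:55–16:50, 17:25–18:00.
Zheng ∩ Jamal ∩ Ravi: 10:30–10:40, 11:10–12:50, 16:30–16:50, 17:25–18:00.
Restricted to 10:35–17:25: 10:35–10:40, 11:10–12:50, 16:30–16:50.
Common window lengths: 5, 100, 20 min; longest is 100.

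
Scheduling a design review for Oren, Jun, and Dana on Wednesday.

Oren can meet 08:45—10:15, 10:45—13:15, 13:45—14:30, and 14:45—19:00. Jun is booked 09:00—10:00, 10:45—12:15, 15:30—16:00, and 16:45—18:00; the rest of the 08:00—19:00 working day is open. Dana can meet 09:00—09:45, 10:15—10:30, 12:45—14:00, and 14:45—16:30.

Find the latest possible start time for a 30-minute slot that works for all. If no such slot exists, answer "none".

Jun free within 08:00–19:00: 08:00–09:00, 10:00–10:45, 12:15–15:30, 16:00–16:45, 18:00–19:00.
Oren ∩ Jun: 08:45–09:00, 10:00–10:15, 12:15–13:15, 13:45–14:30, 14:45–15:30, 16:00–16:45, 18:00–19:00.
Oren ∩ Jun ∩ Dana: 12:45–13:15, 13:45–14:00, 14:45–15:30, 16:00–16:30.
Windows ≥ 30 min: 12:45–13:15, 14:45–15:30, 16:00–16:30.
Latest start in the last window 16:00–16:30 is 16:30 − 30 min = 16:00.

16:00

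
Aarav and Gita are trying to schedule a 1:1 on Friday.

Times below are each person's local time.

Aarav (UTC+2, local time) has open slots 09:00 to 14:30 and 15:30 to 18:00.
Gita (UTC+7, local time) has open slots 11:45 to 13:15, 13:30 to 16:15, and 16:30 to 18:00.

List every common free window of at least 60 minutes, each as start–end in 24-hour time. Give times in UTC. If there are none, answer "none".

Aarav → UTC: 07:00–12:30, 13:30–16:00.
Gita → UTC: 04:45–06:15, 06:30–09:15, 09:30–11:00.
Aarav ∩ Gita: 07:00–09:15, 09:30–11:00.
Windows ≥ 60 min: 07:00–09:15, 09:30–11:00.

07:00–09:15, 09:30–11:00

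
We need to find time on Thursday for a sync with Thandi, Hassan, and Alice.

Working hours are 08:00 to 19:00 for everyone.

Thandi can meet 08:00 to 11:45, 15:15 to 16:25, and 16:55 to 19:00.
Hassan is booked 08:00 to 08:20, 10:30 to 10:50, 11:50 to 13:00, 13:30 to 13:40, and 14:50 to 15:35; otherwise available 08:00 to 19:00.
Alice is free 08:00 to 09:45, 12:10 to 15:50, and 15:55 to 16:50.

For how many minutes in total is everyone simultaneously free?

130 minutes

Hassan free within 08:00–19:00: 08:20–10:30, 10:50–11:50, 13:00–13:30, 13:40–14:50, 15:35–19:00.
Thandi ∩ Hassan: 08:20–10:30, 10:50–11:45, 15:35–16:25, 16:55–19:00.
Thandi ∩ Hassan ∩ Alice: 08:20–09:45, 15:35–15:50, 15:55–16:25.
Total common minutes: 85 + 15 + 30 = 130.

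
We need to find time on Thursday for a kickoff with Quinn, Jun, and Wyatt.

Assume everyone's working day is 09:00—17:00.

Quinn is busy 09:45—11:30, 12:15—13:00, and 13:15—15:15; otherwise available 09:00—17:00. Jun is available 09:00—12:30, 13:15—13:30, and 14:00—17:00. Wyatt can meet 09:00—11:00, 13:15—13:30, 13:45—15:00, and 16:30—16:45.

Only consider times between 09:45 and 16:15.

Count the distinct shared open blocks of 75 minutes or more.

0

Quinn free within 09:00–17:00: 09:00–09:45, 11:30–12:15, 13:00–13:15, 15:15–17:00.
Quinn ∩ Jun: 09:00–09:45, 11:30–12:15, 15:15–17:00.
Quinn ∩ Jun ∩ Wyatt: 09:00–09:45, 16:30–16:45.
Restricted to 09:45–16:15: (none).
Windows ≥ 75 min: (none).
That's 0 windows.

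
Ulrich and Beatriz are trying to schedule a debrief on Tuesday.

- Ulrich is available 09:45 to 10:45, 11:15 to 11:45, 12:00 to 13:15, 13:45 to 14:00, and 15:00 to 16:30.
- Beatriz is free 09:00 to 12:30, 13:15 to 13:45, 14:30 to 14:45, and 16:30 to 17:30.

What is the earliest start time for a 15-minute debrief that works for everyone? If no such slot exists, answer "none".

09:45

Ulrich ∩ Beatriz: 09:45–10:45, 11:15–11:45, 12:00–12:30.
Windows ≥ 15 min: 09:45–10:45, 11:15–11:45, 12:00–12:30.
Earliest such window starts at 09:45.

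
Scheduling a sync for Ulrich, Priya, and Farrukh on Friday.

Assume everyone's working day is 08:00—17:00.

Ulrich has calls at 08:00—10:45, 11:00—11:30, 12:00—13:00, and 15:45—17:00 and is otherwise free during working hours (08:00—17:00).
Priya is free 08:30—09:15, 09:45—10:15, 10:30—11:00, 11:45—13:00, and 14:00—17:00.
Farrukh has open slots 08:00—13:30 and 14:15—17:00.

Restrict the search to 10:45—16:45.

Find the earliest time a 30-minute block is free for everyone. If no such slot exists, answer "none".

Ulrich free within 08:00–17:00: 10:45–11:00, 11:30–12:00, 13:00–15:45.
Ulrich ∩ Priya: 10:45–11:00, 11:45–12:00, 14:00–15:45.
Ulrich ∩ Priya ∩ Farrukh: 10:45–11:00, 11:45–12:00, 14:15–15:45.
Restricted to 10:45–16:45: 10:45–11:00, 11:45–12:00, 14:15–15:45.
Windows ≥ 30 min: 14:15–15:45.
Earliest such window starts at 14:15.

14:15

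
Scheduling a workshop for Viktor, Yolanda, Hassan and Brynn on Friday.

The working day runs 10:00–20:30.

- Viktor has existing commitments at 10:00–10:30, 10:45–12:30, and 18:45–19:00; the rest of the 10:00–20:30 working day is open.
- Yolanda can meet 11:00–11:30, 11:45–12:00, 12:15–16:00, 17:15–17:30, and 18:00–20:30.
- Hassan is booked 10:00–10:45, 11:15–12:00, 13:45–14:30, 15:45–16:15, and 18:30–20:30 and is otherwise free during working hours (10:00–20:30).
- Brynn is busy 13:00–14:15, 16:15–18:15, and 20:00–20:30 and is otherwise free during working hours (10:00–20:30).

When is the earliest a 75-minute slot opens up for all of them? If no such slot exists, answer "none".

14:30

Viktor free within 10:00–20:30: 10:30–10:45, 12:30–18:45, 19:00–20:30.
Hassan free within 10:00–20:30: 10:45–11:15, 12:00–13:45, 14:30–15:45, 16:15–18:30.
Brynn free within 10:00–20:30: 10:00–13:00, 14:15–16:15, 18:15–20:00.
Viktor ∩ Yolanda: 12:30–16:00, 17:15–17:30, 18:00–18:45, 19:00–20:30.
Viktor ∩ Yolanda ∩ Hassan: 12:30–13:45, 14:30–15:45, 17:15–17:30, 18:00–18:30.
Viktor ∩ Yolanda ∩ Hassan ∩ Brynn: 12:30–13:00, 14:30–15:45, 18:15–18:30.
Windows ≥ 75 min: 14:30–15:45.
Earliest such window starts at 14:30.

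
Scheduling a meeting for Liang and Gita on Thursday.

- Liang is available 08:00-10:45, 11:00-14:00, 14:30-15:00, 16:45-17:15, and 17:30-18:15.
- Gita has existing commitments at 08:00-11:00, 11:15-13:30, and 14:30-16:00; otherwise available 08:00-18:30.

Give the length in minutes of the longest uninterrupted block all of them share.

Gita free within 08:00–18:30: 11:00–11:15, 13:30–14:30, 16:00–18:30.
Liang ∩ Gita: 11:00–11:15, 13:30–14:00, 16:45–17:15, 17:30–18:15.
Common window lengths: 15, 30, 30, 45 min; longest is 45.

45 minutes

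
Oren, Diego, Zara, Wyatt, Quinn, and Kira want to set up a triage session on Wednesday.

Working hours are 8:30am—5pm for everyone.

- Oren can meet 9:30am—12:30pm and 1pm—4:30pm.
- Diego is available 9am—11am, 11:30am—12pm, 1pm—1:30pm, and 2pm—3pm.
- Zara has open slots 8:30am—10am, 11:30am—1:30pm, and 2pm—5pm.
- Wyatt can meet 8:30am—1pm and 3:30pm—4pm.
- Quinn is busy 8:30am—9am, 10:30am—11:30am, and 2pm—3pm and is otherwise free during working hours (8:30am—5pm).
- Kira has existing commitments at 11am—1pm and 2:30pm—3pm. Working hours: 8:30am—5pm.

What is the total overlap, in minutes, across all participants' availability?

Quinn free within 08:30–17:00: 09:00–10:30, 11:30–14:00, 15:00–17:00.
Kira free within 08:30–17:00: 08:30–11:00, 13:00–14:30, 15:00–17:00.
Oren ∩ Diego: 09:30–11:00, 11:30–12:00, 13:00–13:30, 14:00–15:00.
Oren ∩ Diego ∩ Zara: 09:30–10:00, 11:30–12:00, 13:00–13:30, 14:00–15:00.
Oren ∩ Diego ∩ Zara ∩ Wyatt: 09:30–10:00, 11:30–12:00.
Oren ∩ Diego ∩ Zara ∩ Wyatt ∩ Quinn: 09:30–10:00, 11:30–12:00.
Oren ∩ Diego ∩ Zara ∩ Wyatt ∩ Quinn ∩ Kira: 09:30–10:00.
Total common minutes: 30.

30 minutes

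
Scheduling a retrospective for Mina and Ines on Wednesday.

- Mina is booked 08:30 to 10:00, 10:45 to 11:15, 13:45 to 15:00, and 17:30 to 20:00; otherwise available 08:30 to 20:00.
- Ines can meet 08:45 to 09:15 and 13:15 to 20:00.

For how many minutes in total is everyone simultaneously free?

180 minutes

Mina free within 08:30–20:00: 10:00–10:45, 11:15–13:45, 15:00–17:30.
Mina ∩ Ines: 13:15–13:45, 15:00–17:30.
Total common minutes: 30 + 150 = 180.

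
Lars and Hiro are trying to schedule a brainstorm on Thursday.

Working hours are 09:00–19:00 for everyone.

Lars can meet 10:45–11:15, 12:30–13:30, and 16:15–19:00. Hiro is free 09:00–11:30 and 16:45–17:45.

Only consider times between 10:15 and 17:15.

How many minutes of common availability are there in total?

60 minutes

Lars ∩ Hiro: 10:45–11:15, 16:45–17:45.
Restricted to 10:15–17:15: 10:45–11:15, 16:45–17:15.
Total common minutes: 30 + 30 = 60.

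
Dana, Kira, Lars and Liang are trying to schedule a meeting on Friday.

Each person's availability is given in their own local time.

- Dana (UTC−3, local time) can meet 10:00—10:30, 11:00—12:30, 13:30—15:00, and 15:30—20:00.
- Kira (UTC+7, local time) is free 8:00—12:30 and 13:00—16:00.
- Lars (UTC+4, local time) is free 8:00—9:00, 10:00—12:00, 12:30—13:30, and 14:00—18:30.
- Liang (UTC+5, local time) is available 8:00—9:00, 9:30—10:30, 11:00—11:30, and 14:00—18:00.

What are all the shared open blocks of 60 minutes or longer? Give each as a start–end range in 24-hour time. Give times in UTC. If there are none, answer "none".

none

Dana → UTC: 13:00–13:30, 14:00–15:30, 16:30–18:00, 18:30–23:00.
Kira → UTC: 01:00–05:30, 06:00–09:00.
Lars → UTC: 04:00–05:00, 06:00–08:00, 08:30–09:30, 10:00–14:30.
Liang → UTC: 03:00–04:00, 04:30–05:30, 06:00–06:30, 09:00–13:00.
Dana ∩ Kira: (none).
Dana ∩ Kira ∩ Lars: (none).
Dana ∩ Kira ∩ Lars ∩ Liang: (none).
Windows ≥ 60 min: (none).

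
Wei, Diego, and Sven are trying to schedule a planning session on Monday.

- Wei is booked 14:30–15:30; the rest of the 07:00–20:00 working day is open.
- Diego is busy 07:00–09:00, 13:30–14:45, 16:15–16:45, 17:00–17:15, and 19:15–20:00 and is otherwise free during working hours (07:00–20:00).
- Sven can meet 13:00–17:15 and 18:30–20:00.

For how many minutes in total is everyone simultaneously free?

Wei free within 07:00–20:00: 07:00–14:30, 15:30–20:00.
Diego free within 07:00–20:00: 09:00–13:30, 14:45–16:15, 16:45–17:00, 17:15–19:15.
Wei ∩ Diego: 09:00–13:30, 15:30–16:15, 16:45–17:00, 17:15–19:15.
Wei ∩ Diego ∩ Sven: 13:00–13:30, 15:30–16:15, 16:45–17:00, 18:30–19:15.
Total common minutes: 30 + 45 + 15 + 45 = 135.

135 minutes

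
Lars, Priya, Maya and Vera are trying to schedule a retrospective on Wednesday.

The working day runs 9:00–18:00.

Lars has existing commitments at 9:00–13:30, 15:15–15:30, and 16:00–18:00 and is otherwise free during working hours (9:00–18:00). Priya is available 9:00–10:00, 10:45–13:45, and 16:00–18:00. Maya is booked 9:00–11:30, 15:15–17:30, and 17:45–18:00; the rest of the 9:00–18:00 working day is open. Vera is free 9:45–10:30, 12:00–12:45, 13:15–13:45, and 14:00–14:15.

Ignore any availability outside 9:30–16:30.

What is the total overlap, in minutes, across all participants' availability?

Lars free within 09:00–18:00: 13:30–15:15, 15:30–16:00.
Maya free within 09:00–18:00: 11:30–15:15, 17:30–17:45.
Lars ∩ Priya: 13:30–13:45.
Lars ∩ Priya ∩ Maya: 13:30–13:45.
Lars ∩ Priya ∩ Maya ∩ Vera: 13:30–13:45.
Restricted to 09:30–16:30: 13:30–13:45.
Total common minutes: 15.

15 minutes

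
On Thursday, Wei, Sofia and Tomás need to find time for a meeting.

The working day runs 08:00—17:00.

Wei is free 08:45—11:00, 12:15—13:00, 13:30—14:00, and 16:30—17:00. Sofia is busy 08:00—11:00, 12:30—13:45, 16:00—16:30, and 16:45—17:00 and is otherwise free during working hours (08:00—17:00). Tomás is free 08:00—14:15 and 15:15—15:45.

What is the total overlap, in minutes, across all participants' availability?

30 minutes

Sofia free within 08:00–17:00: 11:00–12:30, 13:45–16:00, 16:30–16:45.
Wei ∩ Sofia: 12:15–12:30, 13:45–14:00, 16:30–16:45.
Wei ∩ Sofia ∩ Tomás: 12:15–12:30, 13:45–14:00.
Total common minutes: 15 + 15 = 30.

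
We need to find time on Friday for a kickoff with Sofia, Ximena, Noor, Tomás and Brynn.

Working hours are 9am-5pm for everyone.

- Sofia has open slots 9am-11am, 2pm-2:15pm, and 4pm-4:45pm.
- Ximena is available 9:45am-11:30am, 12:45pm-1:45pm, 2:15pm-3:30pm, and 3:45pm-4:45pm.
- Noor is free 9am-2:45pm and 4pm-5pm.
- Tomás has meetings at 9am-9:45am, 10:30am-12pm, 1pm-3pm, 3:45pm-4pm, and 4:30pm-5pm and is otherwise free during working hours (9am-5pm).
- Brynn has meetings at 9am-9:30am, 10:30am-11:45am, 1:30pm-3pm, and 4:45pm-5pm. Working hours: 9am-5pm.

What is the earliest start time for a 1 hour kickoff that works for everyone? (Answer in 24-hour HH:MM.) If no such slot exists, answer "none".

Tomás free within 09:00–17:00: 09:45–10:30, 12:00–13:00, 15:00–15:45, 16:00–16:30.
Brynn free within 09:00–17:00: 09:30–10:30, 11:45–13:30, 15:00–16:45.
Sofia ∩ Ximena: 09:45–11:00, 16:00–16:45.
Sofia ∩ Ximena ∩ Noor: 09:45–11:00, 16:00–16:45.
Sofia ∩ Ximena ∩ Noor ∩ Tomás: 09:45–10:30, 16:00–16:30.
Sofia ∩ Ximena ∩ Noor ∩ Tomás ∩ Brynn: 09:45–10:30, 16:00–16:30.
Windows ≥ 60 min: (none).

none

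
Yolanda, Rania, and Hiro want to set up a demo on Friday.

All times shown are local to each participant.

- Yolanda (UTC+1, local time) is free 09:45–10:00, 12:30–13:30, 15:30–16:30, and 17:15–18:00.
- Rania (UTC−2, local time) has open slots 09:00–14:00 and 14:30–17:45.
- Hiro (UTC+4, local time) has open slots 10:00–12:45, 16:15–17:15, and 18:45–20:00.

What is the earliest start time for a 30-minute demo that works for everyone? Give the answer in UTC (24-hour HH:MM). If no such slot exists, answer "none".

Yolanda → UTC: 08:45–09:00, 11:30–12:30, 14:30–15:30, 16:15–17:00.
Rania → UTC: 11:00–16:00, 16:30–19:45.
Hiro → UTC: 06:00–08:45, 12:15–13:15, 14:45–16:00.
Yolanda ∩ Rania: 11:30–12:30, 14:30–15:30, 16:30–17:00.
Yolanda ∩ Rania ∩ Hiro: 12:15–12:30, 14:45–15:30.
Windows ≥ 30 min: 14:45–15:30.
Earliest such window starts at 14:45.

14:45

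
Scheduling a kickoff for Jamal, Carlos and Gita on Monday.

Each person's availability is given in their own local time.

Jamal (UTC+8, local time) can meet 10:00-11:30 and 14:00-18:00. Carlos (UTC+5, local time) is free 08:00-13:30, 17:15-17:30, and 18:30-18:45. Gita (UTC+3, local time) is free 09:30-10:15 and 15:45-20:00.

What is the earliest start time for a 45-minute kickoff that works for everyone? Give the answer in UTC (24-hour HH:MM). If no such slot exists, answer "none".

06:30

Jamal → UTC: 02:00–03:30, 06:00–10:00.
Carlos → UTC: 03:00–08:30, 12:15–12:30, 13:30–13:45.
Gita → UTC: 06:30–07:15, 12:45–17:00.
Jamal ∩ Carlos: 03:00–03:30, 06:00–08:30.
Jamal ∩ Carlos ∩ Gita: 06:30–07:15.
Windows ≥ 45 min: 06:30–07:15.
Earliest such window starts at 06:30.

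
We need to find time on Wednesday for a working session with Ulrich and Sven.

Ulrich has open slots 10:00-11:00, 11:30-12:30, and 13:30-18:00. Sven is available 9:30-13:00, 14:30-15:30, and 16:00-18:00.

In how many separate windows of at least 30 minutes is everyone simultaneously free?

4

Ulrich ∩ Sven: 10:00–11:00, 11:30–12:30, 14:30–15:30, 16:00–18:00.
Windows ≥ 30 min: 10:00–11:00, 11:30–12:30, 14:30–15:30, 16:00–18:00.
That's 4 windows.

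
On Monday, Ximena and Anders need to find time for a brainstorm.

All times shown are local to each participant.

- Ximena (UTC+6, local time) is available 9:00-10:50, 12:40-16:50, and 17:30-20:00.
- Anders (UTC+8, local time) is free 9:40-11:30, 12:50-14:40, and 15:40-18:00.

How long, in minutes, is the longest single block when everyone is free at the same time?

Ximena → UTC: 03:00–04:50, 06:40–10:50, 11:30–14:00.
Anders → UTC: 01:40–03:30, 04:50–06:40, 07:40–10:00.
Ximena ∩ Anders: 03:00–03:30, 07:40–10:00.
Common window lengths: 30, 140 min; longest is 140.

140 minutes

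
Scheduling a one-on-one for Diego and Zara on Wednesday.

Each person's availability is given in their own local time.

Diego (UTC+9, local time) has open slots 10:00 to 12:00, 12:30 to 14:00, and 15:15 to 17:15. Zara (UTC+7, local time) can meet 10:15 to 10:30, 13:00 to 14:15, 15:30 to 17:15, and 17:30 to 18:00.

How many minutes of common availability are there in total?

Diego → UTC: 01:00–03:00, 03:30–05:00, 06:15–08:15.
Zara → UTC: 03:15–03:30, 06:00–07:15, 08:30–10:15, 10:30–11:00.
Diego ∩ Zara: 06:15–07:15.
Total common minutes: 60.

60 minutes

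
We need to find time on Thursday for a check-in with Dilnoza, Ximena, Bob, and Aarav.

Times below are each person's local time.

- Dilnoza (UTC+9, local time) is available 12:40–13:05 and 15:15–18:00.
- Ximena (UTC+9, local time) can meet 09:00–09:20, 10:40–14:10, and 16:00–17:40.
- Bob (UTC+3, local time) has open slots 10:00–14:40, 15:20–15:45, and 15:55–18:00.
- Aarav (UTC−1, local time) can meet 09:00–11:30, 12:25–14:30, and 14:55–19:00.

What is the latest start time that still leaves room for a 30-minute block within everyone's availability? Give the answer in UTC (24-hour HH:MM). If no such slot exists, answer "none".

none

Dilnoza → UTC: 03:40–04:05, 06:15–09:00.
Ximena → UTC: 00:00–00:20, 01:40–05:10, 07:00–08:40.
Bob → UTC: 07:00–11:40, 12:20–12:45, 12:55–15:00.
Aarav → UTC: 10:00–12:30, 13:25–15:30, 15:55–20:00.
Dilnoza ∩ Ximena: 03:40–04:05, 07:00–08:40.
Dilnoza ∩ Ximena ∩ Bob: 07:00–08:40.
Dilnoza ∩ Ximena ∩ Bob ∩ Aarav: (none).
Windows ≥ 30 min: (none).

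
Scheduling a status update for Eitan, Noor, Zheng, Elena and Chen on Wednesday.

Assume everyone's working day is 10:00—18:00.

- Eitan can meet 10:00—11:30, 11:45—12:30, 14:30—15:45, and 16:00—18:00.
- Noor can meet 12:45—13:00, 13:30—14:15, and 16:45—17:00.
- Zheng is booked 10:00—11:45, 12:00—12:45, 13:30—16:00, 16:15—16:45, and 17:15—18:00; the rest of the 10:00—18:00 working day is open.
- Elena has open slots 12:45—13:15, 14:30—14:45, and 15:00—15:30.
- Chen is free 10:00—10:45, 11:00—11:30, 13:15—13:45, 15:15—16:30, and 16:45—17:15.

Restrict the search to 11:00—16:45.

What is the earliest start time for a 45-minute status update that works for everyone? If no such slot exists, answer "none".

none

Zheng free within 10:00–18:00: 11:45–12:00, 12:45–13:30, 16:00–16:15, 16:45–17:15.
Eitan ∩ Noor: 16:45–17:00.
Eitan ∩ Noor ∩ Zheng: 16:45–17:00.
Eitan ∩ Noor ∩ Zheng ∩ Elena: (none).
Eitan ∩ Noor ∩ Zheng ∩ Elena ∩ Chen: (none).
Restricted to 11:00–16:45: (none).
Windows ≥ 45 min: (none).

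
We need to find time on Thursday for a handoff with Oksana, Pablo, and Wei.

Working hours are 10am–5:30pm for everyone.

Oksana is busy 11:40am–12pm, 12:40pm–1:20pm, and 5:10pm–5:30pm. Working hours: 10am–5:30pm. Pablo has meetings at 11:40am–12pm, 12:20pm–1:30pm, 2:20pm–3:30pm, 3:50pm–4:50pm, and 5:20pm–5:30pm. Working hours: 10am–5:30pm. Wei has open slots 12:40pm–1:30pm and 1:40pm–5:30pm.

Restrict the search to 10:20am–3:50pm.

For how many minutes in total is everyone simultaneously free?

60 minutes

Oksana free within 10:00–17:30: 10:00–11:40, 12:00–12:40, 13:20–17:10.
Pablo free within 10:00–17:30: 10:00–11:40, 12:00–12:20, 13:30–14:20, 15:30–15:50, 16:50–17:20.
Oksana ∩ Pablo: 10:00–11:40, 12:00–12:20, 13:30–14:20, 15:30–15:50, 16:50–17:10.
Oksana ∩ Pablo ∩ Wei: 13:40–14:20, 15:30–15:50, 16:50–17:10.
Restricted to 10:20–15:50: 13:40–14:20, 15:30–15:50.
Total common minutes: 40 + 20 = 60.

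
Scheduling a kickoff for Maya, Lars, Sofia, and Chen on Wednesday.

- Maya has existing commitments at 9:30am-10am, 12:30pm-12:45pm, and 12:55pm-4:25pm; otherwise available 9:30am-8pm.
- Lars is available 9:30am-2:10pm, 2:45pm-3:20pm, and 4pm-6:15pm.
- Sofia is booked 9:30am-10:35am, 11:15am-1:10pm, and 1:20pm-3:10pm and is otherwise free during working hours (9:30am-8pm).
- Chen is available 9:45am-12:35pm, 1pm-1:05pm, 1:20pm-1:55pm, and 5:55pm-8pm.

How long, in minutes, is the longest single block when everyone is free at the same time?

Maya free within 09:30–20:00: 10:00–12:30, 12:45–12:55, 16:25–20:00.
Sofia free within 09:30–20:00: 10:35–11:15, 13:10–13:20, 15:10–20:00.
Maya ∩ Lars: 10:00–12:30, 12:45–12:55, 16:25–18:15.
Maya ∩ Lars ∩ Sofia: 10:35–11:15, 16:25–18:15.
Maya ∩ Lars ∩ Sofia ∩ Chen: 10:35–11:15, 17:55–18:15.
Common window lengths: 40, 20 min; longest is 40.

40 minutes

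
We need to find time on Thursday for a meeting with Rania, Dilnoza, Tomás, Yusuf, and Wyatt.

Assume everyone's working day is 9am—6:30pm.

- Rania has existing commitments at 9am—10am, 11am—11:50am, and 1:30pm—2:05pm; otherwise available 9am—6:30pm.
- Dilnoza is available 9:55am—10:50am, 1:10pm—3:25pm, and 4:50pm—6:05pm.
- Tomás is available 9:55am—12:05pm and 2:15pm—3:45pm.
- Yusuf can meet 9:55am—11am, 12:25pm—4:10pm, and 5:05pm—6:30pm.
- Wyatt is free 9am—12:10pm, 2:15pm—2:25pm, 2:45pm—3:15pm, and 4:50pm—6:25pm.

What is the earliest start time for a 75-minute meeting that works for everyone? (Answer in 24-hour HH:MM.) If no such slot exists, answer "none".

none

Rania free within 09:00–18:30: 10:00–11:00, 11:50–13:30, 14:05–18:30.
Rania ∩ Dilnoza: 10:00–10:50, 13:10–13:30, 14:05–15:25, 16:50–18:05.
Rania ∩ Dilnoza ∩ Tomás: 10:00–10:50, 14:15–15:25.
Rania ∩ Dilnoza ∩ Tomás ∩ Yusuf: 10:00–10:50, 14:15–15:25.
Rania ∩ Dilnoza ∩ Tomás ∩ Yusuf ∩ Wyatt: 10:00–10:50, 14:15–14:25, 14:45–15:15.
Windows ≥ 75 min: (none).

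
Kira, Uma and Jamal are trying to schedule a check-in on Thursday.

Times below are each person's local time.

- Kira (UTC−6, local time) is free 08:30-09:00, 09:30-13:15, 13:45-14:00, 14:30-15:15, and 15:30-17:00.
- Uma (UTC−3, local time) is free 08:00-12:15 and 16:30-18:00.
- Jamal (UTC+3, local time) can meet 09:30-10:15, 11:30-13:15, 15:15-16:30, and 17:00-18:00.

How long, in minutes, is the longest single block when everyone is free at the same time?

30 minutes

Kira → UTC: 14:30–15:00, 15:30–19:15, 19:45–20:00, 20:30–21:15, 21:30–23:00.
Uma → UTC: 11:00–15:15, 19:30–21:00.
Jamal → UTC: 06:30–07:15, 08:30–10:15, 12:15–13:30, 14:00–15:00.
Kira ∩ Uma: 14:30–15:00, 19:45–20:00, 20:30–21:00.
Kira ∩ Uma ∩ Jamal: 14:30–15:00.
Single common window of 30 minutes.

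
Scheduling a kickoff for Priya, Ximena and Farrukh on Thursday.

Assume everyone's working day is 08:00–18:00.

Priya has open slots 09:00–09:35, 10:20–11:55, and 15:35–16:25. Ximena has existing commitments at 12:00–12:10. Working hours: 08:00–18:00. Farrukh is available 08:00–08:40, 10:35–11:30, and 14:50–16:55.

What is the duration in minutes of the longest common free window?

Ximena free within 08:00–18:00: 08:00–12:00, 12:10–18:00.
Priya ∩ Ximena: 09:00–09:35, 10:20–11:55, 15:35–16:25.
Priya ∩ Ximena ∩ Farrukh: 10:35–11:30, 15:35–16:25.
Common window lengths: 55, 50 min; longest is 55.

55 minutes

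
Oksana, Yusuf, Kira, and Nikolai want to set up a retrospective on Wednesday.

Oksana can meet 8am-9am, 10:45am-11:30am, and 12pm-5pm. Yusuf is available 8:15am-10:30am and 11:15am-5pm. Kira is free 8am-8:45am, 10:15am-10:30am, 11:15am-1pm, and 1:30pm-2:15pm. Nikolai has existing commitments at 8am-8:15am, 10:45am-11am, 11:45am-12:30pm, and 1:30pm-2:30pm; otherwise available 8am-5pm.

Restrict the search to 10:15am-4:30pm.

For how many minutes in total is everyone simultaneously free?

Nikolai free within 08:00–17:00: 08:15–10:45, 11:00–11:45, 12:30–13:30, 14:30–17:00.
Oksana ∩ Yusuf: 08:15–09:00, 11:15–11:30, 12:00–17:00.
Oksana ∩ Yusuf ∩ Kira: 08:15–08:45, 11:15–11:30, 12:00–13:00, 13:30–14:15.
Oksana ∩ Yusuf ∩ Kira ∩ Nikolai: 08:15–08:45, 11:15–11:30, 12:30–13:00.
Restricted to 10:15–16:30: 11:15–11:30, 12:30–13:00.
Total common minutes: 15 + 30 = 45.

45 minutes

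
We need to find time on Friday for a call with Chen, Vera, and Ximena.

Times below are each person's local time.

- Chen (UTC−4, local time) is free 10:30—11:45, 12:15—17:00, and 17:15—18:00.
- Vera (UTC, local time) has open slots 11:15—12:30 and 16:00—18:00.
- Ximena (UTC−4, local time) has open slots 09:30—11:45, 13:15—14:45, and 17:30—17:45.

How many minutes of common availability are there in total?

Chen → UTC: 14:30–15:45, 16:15–21:00, 21:15–22:00.
Vera → UTC: 11:15–12:30, 16:00–18:00.
Ximena → UTC: 13:30–15:45, 17:15–18:45, 21:30–21:45.
Chen ∩ Vera: 16:15–18:00.
Chen ∩ Vera ∩ Ximena: 17:15–18:00.
Total common minutes: 45.

45 minutes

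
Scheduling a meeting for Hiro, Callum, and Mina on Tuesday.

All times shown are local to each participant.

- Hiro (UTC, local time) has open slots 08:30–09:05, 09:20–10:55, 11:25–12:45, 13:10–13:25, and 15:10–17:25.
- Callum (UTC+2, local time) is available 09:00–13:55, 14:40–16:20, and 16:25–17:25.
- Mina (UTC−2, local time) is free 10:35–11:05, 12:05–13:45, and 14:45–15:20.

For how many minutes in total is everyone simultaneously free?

20 minutes

Hiro → UTC: 08:30–09:05, 09:20–10:55, 11:25–12:45, 13:10–13:25, 15:10–17:25.
Callum → UTC: 07:00–11:55, 12:40–14:20, 14:25–15:25.
Mina → UTC: 12:35–13:05, 14:05–15:45, 16:45–17:20.
Hiro ∩ Callum: 08:30–09:05, 09:20–10:55, 11:25–11:55, 12:40–12:45, 13:10–13:25, 15:10–15:25.
Hiro ∩ Callum ∩ Mina: 12:40–12:45, 15:10–15:25.
Total common minutes: 5 + 15 = 20.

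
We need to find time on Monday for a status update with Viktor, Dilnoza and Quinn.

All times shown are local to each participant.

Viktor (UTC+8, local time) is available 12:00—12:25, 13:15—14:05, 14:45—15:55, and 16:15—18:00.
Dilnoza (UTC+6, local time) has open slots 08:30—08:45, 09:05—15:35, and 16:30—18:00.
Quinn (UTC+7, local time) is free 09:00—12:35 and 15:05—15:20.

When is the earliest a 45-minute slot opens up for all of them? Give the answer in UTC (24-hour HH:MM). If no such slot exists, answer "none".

Viktor → UTC: 04:00–04:25, 05:15–06:05, 06:45–07:55, 08:15–10:00.
Dilnoza → UTC: 02:30–02:45, 03:05–09:35, 10:30–12:00.
Quinn → UTC: 02:00–05:35, 08:05–08:20.
Viktor ∩ Dilnoza: 04:00–04:25, 05:15–06:05, 06:45–07:55, 08:15–09:35.
Viktor ∩ Dilnoza ∩ Quinn: 04:00–04:25, 05:15–05:35, 08:15–08:20.
Windows ≥ 45 min: (none).

none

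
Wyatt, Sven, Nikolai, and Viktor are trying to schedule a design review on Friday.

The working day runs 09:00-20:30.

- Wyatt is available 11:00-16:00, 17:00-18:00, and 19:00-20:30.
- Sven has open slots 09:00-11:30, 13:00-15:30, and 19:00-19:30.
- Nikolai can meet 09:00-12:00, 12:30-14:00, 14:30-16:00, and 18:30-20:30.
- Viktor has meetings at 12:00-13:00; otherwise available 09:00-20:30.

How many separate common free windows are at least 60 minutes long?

2

Viktor free within 09:00–20:30: 09:00–12:00, 13:00–20:30.
Wyatt ∩ Sven: 11:00–11:30, 13:00–15:30, 19:00–19:30.
Wyatt ∩ Sven ∩ Nikolai: 11:00–11:30, 13:00–14:00, 14:30–15:30, 19:00–19:30.
Wyatt ∩ Sven ∩ Nikolai ∩ Viktor: 11:00–11:30, 13:00–14:00, 14:30–15:30, 19:00–19:30.
Windows ≥ 60 min: 13:00–14:00, 14:30–15:30.
That's 2 windows.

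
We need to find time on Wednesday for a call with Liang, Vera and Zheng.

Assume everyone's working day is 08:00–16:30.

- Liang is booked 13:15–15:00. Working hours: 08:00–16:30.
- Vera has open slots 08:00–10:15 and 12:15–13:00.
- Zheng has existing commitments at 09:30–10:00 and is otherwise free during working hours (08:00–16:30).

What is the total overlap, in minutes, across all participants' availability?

Liang free within 08:00–16:30: 08:00–13:15, 15:00–16:30.
Zheng free within 08:00–16:30: 08:00–09:30, 10:00–16:30.
Liang ∩ Vera: 08:00–10:15, 12:15–13:00.
Liang ∩ Vera ∩ Zheng: 08:00–09:30, 10:00–10:15, 12:15–13:00.
Total common minutes: 90 + 15 + 45 = 150.

150 minutes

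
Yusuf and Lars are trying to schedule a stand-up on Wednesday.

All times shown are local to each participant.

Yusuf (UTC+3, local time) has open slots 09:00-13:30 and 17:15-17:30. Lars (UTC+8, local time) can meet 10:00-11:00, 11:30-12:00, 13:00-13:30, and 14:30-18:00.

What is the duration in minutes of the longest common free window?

210 minutes

Yusuf → UTC: 06:00–10:30, 14:15–14:30.
Lars → UTC: 02:00–03:00, 03:30–04:00, 05:00–05:30, 06:30–10:00.
Yusuf ∩ Lars: 06:30–10:00.
Single common window of 210 minutes.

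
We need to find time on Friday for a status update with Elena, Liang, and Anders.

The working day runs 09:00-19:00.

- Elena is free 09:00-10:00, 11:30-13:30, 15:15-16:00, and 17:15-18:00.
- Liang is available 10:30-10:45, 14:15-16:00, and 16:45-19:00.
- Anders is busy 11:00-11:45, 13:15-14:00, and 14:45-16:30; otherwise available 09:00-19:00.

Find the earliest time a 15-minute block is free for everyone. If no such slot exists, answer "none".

17:15

Anders free within 09:00–19:00: 09:00–11:00, 11:45–13:15, 14:00–14:45, 16:30–19:00.
Elena ∩ Liang: 15:15–16:00, 17:15–18:00.
Elena ∩ Liang ∩ Anders: 17:15–18:00.
Windows ≥ 15 min: 17:15–18:00.
Earliest such window starts at 17:15.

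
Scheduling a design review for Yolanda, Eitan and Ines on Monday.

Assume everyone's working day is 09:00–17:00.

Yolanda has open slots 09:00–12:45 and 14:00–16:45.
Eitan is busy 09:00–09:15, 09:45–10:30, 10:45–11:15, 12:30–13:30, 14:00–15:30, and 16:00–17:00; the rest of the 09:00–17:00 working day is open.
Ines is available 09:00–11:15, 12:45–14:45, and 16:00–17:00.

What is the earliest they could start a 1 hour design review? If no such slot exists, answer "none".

none

Eitan free within 09:00–17:00: 09:15–09:45, 10:30–10:45, 11:15–12:30, 13:30–14:00, 15:30–16:00.
Yolanda ∩ Eitan: 09:15–09:45, 10:30–10:45, 11:15–12:30, 15:30–16:00.
Yolanda ∩ Eitan ∩ Ines: 09:15–09:45, 10:30–10:45.
Windows ≥ 60 min: (none).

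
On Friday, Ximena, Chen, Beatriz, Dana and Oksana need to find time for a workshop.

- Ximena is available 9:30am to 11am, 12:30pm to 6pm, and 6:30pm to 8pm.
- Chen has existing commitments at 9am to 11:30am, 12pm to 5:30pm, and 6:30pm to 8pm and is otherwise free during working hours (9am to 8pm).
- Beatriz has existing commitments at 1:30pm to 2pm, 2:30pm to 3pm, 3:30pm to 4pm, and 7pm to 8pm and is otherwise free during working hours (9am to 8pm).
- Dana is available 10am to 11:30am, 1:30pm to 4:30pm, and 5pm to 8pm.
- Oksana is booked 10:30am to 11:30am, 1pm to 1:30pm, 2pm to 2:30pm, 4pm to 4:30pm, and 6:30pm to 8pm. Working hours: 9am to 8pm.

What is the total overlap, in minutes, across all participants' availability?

Chen free within 09:00–20:00: 11:30–12:00, 17:30–18:30.
Beatriz free within 09:00–20:00: 09:00–13:30, 14:00–14:30, 15:00–15:30, 16:00–19:00.
Oksana free within 09:00–20:00: 09:00–10:30, 11:30–13:00, 13:30–14:00, 14:30–16:00, 16:30–18:30.
Ximena ∩ Chen: 17:30–18:00.
Ximena ∩ Chen ∩ Beatriz: 17:30–18:00.
Ximena ∩ Chen ∩ Beatriz ∩ Dana: 17:30–18:00.
Ximena ∩ Chen ∩ Beatriz ∩ Dana ∩ Oksana: 17:30–18:00.
Total common minutes: 30.

30 minutes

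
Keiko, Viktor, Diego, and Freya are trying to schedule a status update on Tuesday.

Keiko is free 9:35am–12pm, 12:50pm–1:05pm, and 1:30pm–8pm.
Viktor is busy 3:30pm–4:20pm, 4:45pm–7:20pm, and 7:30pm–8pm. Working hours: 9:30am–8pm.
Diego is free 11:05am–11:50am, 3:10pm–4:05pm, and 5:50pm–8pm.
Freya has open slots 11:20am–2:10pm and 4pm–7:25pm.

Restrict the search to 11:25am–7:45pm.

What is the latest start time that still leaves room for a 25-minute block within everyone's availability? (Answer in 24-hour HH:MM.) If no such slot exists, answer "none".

Viktor free within 09:30–20:00: 09:30–15:30, 16:20–16:45, 19:20–19:30.
Keiko ∩ Viktor: 09:35–12:00, 12:50–13:05, 13:30–15:30, 16:20–16:45, 19:20–19:30.
Keiko ∩ Viktor ∩ Diego: 11:05–11:50, 15:10–15:30, 19:20–19:30.
Keiko ∩ Viktor ∩ Diego ∩ Freya: 11:20–11:50, 19:20–19:25.
Restricted to 11:25–19:45: 11:25–11:50, 19:20–19:25.
Windows ≥ 25 min: 11:25–11:50.
Latest start in the last window 11:25–11:50 is 11:50 − 25 min = 11:25.

11:25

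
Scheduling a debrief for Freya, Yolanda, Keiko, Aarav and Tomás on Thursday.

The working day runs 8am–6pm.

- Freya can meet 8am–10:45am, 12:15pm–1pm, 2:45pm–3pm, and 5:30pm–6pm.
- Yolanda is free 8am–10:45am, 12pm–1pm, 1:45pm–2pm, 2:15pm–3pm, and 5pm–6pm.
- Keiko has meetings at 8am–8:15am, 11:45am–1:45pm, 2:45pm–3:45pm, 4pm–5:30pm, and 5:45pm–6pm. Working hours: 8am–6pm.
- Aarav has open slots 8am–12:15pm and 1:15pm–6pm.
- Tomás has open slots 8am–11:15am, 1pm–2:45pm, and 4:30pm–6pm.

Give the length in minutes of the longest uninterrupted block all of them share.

Keiko free within 08:00–18:00: 08:15–11:45, 13:45–14:45, 15:45–16:00, 17:30–17:45.
Freya ∩ Yolanda: 08:00–10:45, 12:15–13:00, 14:45–15:00, 17:30–18:00.
Freya ∩ Yolanda ∩ Keiko: 08:15–10:45, 17:30–17:45.
Freya ∩ Yolanda ∩ Keiko ∩ Aarav: 08:15–10:45, 17:30–17:45.
Freya ∩ Yolanda ∩ Keiko ∩ Aarav ∩ Tomás: 08:15–10:45, 17:30–17:45.
Common window lengths: 150, 15 min; longest is 150.

150 minutes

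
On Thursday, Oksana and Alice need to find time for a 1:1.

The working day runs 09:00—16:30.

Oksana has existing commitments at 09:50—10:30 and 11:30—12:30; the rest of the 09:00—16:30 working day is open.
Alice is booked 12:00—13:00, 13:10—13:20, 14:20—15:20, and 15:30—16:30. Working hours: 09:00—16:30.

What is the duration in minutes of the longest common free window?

Oksana free within 09:00–16:30: 09:00–09:50, 10:30–11:30, 12:30–16:30.
Alice free within 09:00–16:30: 09:00–12:00, 13:00–13:10, 13:20–14:20, 15:20–15:30.
Oksana ∩ Alice: 09:00–09:50, 10:30–11:30, 13:00–13:10, 13:20–14:20, 15:20–15:30.
Common window lengths: 50, 60, 10, 60, 10 min; longest is 60.

60 minutes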